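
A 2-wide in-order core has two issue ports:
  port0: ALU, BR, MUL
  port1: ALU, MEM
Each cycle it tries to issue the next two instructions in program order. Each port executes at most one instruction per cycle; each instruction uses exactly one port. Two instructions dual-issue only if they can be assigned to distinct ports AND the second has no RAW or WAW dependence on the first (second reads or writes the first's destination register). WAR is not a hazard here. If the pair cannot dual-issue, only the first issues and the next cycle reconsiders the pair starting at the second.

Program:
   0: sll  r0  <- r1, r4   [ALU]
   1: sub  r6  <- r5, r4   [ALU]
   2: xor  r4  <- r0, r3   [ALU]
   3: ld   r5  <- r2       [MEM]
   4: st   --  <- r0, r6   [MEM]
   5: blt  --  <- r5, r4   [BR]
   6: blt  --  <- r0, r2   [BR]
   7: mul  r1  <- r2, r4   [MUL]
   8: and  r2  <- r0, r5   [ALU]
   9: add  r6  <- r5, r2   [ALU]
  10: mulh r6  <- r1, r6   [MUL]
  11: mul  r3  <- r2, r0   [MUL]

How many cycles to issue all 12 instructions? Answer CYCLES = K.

CYCLES = 8

#0 head=0: sll sub i0+i1 pair
#1 head=2: xor ld i2+i3 pair
#2 head=4: st blt i4+i5 pair
#3 head=6: blt i6 no-port BR/MUL
#4 head=7: mul and i7+i8 pair
#5 head=9: add i9 RAW+WAW r6
#6 head=10: mulh i10 no-port MUL/MUL
#7 head=11: mul i11 tail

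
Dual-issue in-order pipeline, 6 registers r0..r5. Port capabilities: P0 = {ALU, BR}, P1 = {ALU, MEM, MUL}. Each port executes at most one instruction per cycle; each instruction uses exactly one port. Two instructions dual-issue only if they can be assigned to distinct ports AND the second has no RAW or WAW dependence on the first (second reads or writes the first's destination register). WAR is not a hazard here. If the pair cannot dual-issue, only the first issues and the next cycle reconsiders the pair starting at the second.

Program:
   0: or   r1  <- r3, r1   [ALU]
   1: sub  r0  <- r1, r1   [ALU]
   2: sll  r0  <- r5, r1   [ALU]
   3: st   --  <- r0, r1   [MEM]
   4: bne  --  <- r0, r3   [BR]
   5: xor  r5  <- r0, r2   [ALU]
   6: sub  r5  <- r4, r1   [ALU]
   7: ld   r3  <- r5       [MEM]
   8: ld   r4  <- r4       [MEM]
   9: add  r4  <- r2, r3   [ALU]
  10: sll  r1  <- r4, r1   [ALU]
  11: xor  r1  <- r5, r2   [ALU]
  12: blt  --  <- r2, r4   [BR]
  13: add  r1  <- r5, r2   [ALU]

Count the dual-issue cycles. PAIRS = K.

  cy0 -> i0 (or.ALU) RAW r1
  cy1 -> i1 (sub.ALU) WAW r0
  cy2 -> i2 (sll.ALU) RAW r0
  cy3 -> i3&i4 (st.MEM/bne.BR) 2-wide
  cy4 -> i5 (xor.ALU) WAW r5
  cy5 -> i6 (sub.ALU) RAW r5
  cy6 -> i7 (ld.MEM) no-port MEM/MEM
  cy7 -> i8 (ld.MEM) WAW r4
  cy8 -> i9 (add.ALU) RAW r4
  cy9 -> i10 (sll.ALU) WAW r1
  cy10 -> i11&i12 (xor.ALU/blt.BR) 2-wide
  cy11 -> i13 (add.ALU) tail

PAIRS = 2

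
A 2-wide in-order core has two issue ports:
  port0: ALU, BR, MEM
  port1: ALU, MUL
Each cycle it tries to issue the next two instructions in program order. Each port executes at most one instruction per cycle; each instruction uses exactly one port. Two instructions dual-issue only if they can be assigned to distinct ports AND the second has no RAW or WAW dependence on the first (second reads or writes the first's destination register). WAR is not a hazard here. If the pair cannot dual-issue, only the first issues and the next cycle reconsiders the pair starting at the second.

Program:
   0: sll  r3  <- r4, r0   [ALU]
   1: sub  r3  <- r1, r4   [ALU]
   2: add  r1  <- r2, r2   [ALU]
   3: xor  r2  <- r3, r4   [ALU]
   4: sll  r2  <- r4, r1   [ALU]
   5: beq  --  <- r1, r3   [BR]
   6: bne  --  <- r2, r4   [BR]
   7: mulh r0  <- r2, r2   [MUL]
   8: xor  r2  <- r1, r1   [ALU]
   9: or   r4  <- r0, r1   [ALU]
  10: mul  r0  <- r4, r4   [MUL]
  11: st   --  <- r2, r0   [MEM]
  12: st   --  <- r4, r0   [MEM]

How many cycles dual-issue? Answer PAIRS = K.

PAIRS = 4

[0] i0  sll.ALU  -- WAW r3
[1] i1,i2  sub.ALU/add.ALU  -- 2-wide
[2] i3  xor.ALU  -- WAW r2
[3] i4,i5  sll.ALU/beq.BR  -- 2-wide
[4] i6,i7  bne.BR/mulh.MUL  -- 2-wide
[5] i8,i9  xor.ALU/or.ALU  -- 2-wide
[6] i10  mul.MUL  -- RAW r0
[7] i11  st.MEM  -- no-port MEM/MEM
[8] i12  st.MEM  -- tail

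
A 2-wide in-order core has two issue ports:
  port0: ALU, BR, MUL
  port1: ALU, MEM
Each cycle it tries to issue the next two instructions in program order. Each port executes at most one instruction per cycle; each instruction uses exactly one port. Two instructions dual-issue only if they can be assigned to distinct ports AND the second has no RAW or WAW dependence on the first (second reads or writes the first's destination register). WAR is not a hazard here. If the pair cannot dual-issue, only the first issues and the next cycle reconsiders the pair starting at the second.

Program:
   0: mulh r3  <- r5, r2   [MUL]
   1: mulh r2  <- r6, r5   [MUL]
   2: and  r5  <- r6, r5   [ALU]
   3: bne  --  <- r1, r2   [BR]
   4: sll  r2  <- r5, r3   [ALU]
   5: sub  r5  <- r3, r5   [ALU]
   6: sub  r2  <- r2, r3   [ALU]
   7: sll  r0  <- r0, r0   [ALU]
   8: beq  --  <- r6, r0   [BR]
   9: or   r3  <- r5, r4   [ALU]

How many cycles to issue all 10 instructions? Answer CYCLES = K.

[0] i0  mulh  -- no-port MUL/MUL
[1] i1,i2  mulh;and  -- dual
[2] i3,i4  bne;sll  -- dual
[3] i5,i6  sub;sub  -- dual
[4] i7  sll  -- RAW r0
[5] i8,i9  beq;or  -- dual

CYCLES = 6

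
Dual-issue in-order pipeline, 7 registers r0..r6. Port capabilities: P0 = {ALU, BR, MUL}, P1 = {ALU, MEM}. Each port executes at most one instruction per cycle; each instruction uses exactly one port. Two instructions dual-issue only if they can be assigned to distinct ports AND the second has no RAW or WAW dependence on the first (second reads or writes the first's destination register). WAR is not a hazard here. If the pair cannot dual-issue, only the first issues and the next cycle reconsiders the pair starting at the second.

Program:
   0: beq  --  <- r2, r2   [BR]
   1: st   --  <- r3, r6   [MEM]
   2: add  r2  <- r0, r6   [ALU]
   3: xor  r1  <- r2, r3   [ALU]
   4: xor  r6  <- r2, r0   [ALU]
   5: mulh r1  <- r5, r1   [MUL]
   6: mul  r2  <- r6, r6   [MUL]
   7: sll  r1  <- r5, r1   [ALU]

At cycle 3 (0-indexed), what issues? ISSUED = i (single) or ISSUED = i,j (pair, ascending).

#0 head=0: beq.BR;st.MEM i0&i1 2-wide
#1 head=2: add.ALU i2 RAW r2
#2 head=3: xor.ALU;xor.ALU i3&i4 2-wide
#3 head=5: mulh.MUL i5 no-port MUL/MUL
#4 head=6: mul.MUL;sll.ALU i6&i7 2-wide

ISSUED = 5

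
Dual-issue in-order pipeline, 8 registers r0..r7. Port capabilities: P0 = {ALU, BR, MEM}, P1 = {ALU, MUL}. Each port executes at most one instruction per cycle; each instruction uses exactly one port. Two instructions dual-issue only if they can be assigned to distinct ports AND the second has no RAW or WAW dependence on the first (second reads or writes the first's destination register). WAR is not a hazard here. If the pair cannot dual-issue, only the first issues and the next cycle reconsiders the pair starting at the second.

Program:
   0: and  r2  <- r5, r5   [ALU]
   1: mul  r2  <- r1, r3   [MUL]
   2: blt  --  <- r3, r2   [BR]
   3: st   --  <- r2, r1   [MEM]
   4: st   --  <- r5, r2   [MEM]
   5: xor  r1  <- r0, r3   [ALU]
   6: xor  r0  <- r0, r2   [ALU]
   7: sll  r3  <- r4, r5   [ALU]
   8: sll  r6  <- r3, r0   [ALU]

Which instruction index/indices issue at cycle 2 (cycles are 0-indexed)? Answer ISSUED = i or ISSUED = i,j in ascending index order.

c0: i0 and.ALU  WAW r2
c1: i1 mul.MUL  RAW r2
c2: i2 blt.BR  no-port BR/MEM
c3: i3 st.MEM  no-port MEM/MEM
c4: i4+i5 st.MEM/xor.ALU  dual
c5: i6+i7 xor.ALU/sll.ALU  dual
c6: i8 sll.ALU  tail

ISSUED = 2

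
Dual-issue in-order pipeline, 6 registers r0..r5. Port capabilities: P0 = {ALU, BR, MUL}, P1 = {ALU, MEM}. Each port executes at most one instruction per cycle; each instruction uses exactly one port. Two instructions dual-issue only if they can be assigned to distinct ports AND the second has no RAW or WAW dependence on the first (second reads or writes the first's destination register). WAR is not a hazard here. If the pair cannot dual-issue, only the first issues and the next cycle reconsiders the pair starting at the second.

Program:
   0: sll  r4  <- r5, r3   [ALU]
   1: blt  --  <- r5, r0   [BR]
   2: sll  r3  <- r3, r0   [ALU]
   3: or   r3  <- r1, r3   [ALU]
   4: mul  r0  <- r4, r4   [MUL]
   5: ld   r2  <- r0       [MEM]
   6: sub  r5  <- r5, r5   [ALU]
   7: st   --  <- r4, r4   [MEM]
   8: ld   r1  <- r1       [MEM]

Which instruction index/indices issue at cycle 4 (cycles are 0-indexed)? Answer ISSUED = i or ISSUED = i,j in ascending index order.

[0] i0&i1  sll blt  -- 2-wide
[1] i2  sll  -- RAW+WAW r3
[2] i3&i4  or mul  -- 2-wide
[3] i5&i6  ld sub  -- 2-wide
[4] i7  st  -- no-port MEM/MEM
[5] i8  ld  -- tail

ISSUED = 7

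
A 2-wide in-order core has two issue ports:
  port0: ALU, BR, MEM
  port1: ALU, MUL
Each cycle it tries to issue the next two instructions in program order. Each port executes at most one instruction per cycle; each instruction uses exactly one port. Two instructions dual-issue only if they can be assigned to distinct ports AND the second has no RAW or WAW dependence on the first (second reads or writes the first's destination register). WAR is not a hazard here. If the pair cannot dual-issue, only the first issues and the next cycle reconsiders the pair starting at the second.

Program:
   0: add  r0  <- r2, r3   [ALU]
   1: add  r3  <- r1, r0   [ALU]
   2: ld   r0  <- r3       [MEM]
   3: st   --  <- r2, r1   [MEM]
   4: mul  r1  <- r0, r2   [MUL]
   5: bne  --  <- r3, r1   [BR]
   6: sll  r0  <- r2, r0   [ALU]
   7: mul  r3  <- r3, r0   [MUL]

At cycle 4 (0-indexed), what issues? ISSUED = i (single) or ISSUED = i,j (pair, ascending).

0. add.ALU @i0  | RAW r0
1. add.ALU @i1  | RAW r3
2. ld.MEM @i2  | no-port MEM/MEM
3. st.MEM+mul.MUL @i3&i4  | 2-wide
4. bne.BR+sll.ALU @i5&i6  | 2-wide
5. mul.MUL @i7  | tail

ISSUED = 5,6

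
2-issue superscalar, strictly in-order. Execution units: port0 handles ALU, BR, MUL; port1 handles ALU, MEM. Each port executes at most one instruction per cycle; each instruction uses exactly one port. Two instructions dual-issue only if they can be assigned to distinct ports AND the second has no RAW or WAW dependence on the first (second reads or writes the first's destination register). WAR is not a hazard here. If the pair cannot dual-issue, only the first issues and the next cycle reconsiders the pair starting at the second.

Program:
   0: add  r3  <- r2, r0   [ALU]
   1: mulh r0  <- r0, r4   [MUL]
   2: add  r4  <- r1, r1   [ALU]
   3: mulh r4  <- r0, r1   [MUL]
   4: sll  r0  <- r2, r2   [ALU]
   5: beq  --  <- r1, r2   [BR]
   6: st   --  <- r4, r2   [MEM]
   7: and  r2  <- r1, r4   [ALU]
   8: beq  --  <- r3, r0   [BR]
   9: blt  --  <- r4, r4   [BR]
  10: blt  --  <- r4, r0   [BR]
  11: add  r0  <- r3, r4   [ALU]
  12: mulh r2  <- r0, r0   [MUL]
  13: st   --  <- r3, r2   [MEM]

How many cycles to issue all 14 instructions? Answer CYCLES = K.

  cy0 -> i0&i1 (add;mulh) 2-wide
  cy1 -> i2 (add) WAW r4
  cy2 -> i3&i4 (mulh;sll) 2-wide
  cy3 -> i5&i6 (beq;st) 2-wide
  cy4 -> i7&i8 (and;beq) 2-wide
  cy5 -> i9 (blt) no-port BR/BR
  cy6 -> i10&i11 (blt;add) 2-wide
  cy7 -> i12 (mulh) RAW r2
  cy8 -> i13 (st) tail

CYCLES = 9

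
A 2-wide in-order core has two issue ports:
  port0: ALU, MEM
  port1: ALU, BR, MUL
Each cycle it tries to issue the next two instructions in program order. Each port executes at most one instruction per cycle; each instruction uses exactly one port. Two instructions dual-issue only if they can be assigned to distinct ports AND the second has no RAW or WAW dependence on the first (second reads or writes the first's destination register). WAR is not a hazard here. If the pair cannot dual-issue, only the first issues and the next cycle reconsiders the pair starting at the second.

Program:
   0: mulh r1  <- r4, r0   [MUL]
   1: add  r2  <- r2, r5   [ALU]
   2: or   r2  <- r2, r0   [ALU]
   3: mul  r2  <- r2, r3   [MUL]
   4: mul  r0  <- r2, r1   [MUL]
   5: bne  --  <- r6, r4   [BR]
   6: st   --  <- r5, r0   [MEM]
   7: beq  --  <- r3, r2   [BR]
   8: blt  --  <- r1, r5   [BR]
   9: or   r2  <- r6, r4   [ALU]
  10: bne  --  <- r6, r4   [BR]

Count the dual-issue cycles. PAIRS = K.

#0 head=0: mulh.MUL/add.ALU i0&i1 2-wide
#1 head=2: or.ALU i2 RAW+WAW r2
#2 head=3: mul.MUL i3 no-port MUL/MUL
#3 head=4: mul.MUL i4 no-port MUL/BR
#4 head=5: bne.BR/st.MEM i5&i6 2-wide
#5 head=7: beq.BR i7 no-port BR/BR
#6 head=8: blt.BR/or.ALU i8&i9 2-wide
#7 head=10: bne.BR i10 tail

PAIRS = 3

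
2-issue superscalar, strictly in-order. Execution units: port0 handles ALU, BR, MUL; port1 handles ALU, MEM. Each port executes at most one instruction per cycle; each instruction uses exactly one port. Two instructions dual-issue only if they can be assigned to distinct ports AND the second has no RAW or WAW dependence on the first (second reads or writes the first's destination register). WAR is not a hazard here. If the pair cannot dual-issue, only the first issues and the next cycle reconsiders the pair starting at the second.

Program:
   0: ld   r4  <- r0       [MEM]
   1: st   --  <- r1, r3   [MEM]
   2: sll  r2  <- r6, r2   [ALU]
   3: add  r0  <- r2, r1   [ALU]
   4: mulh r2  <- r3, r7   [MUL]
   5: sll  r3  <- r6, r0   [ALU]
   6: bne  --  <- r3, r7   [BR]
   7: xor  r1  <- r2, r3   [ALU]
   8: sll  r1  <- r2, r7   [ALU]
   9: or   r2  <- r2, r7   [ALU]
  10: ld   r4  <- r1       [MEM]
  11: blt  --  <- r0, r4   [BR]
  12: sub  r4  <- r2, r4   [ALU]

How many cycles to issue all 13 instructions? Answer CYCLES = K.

CYCLES = 8

#0 head=0: ld.MEM i0 no-port MEM/MEM
#1 head=1: st.MEM/sll.ALU i1/i2 pair
#2 head=3: add.ALU/mulh.MUL i3/i4 pair
#3 head=5: sll.ALU i5 RAW r3
#4 head=6: bne.BR/xor.ALU i6/i7 pair
#5 head=8: sll.ALU/or.ALU i8/i9 pair
#6 head=10: ld.MEM i10 RAW r4
#7 head=11: blt.BR/sub.ALU i11/i12 pair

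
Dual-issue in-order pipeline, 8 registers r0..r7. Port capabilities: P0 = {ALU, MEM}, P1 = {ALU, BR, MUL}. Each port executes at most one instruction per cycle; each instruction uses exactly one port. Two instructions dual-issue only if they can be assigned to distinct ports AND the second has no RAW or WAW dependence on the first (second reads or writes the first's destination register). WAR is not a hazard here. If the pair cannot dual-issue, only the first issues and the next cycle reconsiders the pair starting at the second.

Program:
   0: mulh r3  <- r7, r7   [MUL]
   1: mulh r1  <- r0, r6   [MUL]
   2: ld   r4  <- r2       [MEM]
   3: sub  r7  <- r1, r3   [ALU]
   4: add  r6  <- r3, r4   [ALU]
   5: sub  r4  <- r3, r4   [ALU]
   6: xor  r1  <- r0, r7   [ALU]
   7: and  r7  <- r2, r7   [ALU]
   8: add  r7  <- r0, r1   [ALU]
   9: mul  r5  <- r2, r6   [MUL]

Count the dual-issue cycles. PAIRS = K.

c0: i0 mulh.MUL  no-port MUL/MUL
c1: i1/i2 mulh.MUL/ld.MEM  pair
c2: i3/i4 sub.ALU/add.ALU  pair
c3: i5/i6 sub.ALU/xor.ALU  pair
c4: i7 and.ALU  WAW r7
c5: i8/i9 add.ALU/mul.MUL  pair

PAIRS = 4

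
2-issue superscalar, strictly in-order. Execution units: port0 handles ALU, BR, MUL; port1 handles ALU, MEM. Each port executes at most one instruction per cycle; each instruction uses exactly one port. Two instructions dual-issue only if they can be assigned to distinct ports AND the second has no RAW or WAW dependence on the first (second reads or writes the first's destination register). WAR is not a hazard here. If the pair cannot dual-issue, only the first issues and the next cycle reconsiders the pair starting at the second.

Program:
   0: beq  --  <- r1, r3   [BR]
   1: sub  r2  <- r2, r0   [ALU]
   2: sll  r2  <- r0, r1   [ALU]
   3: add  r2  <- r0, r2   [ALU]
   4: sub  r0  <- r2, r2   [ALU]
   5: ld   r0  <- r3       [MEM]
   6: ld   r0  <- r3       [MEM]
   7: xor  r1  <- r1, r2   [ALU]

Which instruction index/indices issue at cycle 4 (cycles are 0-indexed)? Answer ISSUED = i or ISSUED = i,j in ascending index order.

c0: i0,i1 beq+sub  pair
c1: i2 sll  RAW+WAW r2
c2: i3 add  RAW r2
c3: i4 sub  WAW r0
c4: i5 ld  no-port MEM/MEM
c5: i6,i7 ld+xor  pair

ISSUED = 5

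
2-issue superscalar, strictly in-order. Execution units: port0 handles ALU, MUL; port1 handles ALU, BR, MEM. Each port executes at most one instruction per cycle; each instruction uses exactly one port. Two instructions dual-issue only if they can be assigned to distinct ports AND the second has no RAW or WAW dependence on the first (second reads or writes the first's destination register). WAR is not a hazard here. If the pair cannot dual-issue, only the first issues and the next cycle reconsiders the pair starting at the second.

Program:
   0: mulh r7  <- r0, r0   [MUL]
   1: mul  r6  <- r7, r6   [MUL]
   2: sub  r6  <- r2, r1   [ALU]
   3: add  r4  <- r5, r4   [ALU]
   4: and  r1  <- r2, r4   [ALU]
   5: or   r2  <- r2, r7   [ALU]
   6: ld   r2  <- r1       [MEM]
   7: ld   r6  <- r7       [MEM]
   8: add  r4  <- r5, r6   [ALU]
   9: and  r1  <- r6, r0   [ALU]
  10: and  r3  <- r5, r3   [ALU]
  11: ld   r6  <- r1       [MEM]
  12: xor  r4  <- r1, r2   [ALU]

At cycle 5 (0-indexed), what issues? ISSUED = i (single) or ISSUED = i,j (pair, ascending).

[0] i0  mulh  -- no-port MUL/MUL
[1] i1  mul  -- WAW r6
[2] i2,i3  sub add  -- dual
[3] i4,i5  and or  -- dual
[4] i6  ld  -- no-port MEM/MEM
[5] i7  ld  -- RAW r6
[6] i8,i9  add and  -- dual
[7] i10,i11  and ld  -- dual
[8] i12  xor  -- tail

ISSUED = 7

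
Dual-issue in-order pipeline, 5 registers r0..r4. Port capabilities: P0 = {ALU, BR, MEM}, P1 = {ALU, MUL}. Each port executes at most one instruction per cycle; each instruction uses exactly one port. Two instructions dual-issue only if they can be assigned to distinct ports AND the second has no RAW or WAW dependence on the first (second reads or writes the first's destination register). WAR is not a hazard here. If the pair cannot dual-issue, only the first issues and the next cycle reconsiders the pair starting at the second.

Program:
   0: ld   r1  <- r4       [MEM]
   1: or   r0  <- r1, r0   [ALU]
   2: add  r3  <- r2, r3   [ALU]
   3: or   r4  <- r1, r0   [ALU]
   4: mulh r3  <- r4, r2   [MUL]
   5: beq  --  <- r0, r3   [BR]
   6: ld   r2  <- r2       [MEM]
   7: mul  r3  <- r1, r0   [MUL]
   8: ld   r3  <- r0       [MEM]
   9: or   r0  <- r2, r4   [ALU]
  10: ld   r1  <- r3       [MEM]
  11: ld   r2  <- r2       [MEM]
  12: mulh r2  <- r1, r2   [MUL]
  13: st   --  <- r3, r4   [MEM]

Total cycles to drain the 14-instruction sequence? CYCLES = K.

c0: i0 ld  RAW r1
c1: i1,i2 or/add  2-wide
c2: i3 or  RAW r4
c3: i4 mulh  RAW r3
c4: i5 beq  no-port BR/MEM
c5: i6,i7 ld/mul  2-wide
c6: i8,i9 ld/or  2-wide
c7: i10 ld  no-port MEM/MEM
c8: i11 ld  RAW+WAW r2
c9: i12,i13 mulh/st  2-wide

CYCLES = 10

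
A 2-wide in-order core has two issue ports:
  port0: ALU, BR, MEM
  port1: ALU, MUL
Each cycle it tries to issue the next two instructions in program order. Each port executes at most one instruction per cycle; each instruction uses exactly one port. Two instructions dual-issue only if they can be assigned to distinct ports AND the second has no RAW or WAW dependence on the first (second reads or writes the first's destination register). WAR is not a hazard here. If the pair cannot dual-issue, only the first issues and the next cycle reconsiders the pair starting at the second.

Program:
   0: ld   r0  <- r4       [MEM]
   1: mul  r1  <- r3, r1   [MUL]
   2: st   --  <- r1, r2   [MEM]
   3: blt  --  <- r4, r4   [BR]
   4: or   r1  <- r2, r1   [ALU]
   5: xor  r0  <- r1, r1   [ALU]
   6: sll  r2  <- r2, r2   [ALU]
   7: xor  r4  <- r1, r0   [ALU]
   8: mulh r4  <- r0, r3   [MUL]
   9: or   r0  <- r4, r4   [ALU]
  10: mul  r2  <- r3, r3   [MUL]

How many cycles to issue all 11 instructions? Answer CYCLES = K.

#0 head=0: ld/mul i0+i1 pair
#1 head=2: st i2 no-port MEM/BR
#2 head=3: blt/or i3+i4 pair
#3 head=5: xor/sll i5+i6 pair
#4 head=7: xor i7 WAW r4
#5 head=8: mulh i8 RAW r4
#6 head=9: or/mul i9+i10 pair

CYCLES = 7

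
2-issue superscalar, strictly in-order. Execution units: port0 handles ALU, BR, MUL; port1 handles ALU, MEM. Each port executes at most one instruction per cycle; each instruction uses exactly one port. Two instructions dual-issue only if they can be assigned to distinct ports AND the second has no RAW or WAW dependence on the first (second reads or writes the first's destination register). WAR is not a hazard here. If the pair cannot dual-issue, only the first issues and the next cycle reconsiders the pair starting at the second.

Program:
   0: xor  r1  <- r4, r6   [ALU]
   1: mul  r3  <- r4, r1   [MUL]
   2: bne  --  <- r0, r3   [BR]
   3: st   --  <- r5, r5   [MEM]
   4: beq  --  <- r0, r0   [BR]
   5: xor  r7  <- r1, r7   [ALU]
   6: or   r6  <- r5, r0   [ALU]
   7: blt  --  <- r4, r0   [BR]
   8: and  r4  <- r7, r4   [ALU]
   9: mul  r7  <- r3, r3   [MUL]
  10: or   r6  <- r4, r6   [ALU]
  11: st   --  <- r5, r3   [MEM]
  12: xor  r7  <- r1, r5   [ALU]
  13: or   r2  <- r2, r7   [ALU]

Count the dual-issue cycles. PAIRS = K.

#0 head=0: xor.ALU i0 RAW r1
#1 head=1: mul.MUL i1 no-port MUL/BR
#2 head=2: bne.BR;st.MEM i2+i3 pair
#3 head=4: beq.BR;xor.ALU i4+i5 pair
#4 head=6: or.ALU;blt.BR i6+i7 pair
#5 head=8: and.ALU;mul.MUL i8+i9 pair
#6 head=10: or.ALU;st.MEM i10+i11 pair
#7 head=12: xor.ALU i12 RAW r7
#8 head=13: or.ALU i13 tail

PAIRS = 5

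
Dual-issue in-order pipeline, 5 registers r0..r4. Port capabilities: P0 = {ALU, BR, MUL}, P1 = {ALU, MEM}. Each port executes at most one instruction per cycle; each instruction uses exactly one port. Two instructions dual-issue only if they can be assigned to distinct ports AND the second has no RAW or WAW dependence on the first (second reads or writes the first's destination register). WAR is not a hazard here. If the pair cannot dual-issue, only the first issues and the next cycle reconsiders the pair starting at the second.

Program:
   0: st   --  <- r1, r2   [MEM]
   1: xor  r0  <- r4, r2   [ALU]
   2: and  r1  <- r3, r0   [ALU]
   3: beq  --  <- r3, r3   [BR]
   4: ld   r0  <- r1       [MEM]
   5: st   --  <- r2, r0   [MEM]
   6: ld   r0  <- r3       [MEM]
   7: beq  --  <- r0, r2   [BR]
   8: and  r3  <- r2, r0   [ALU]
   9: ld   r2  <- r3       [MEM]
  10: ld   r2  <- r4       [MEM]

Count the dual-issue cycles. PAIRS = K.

t=0 i0/i1:st.MEM+xor.ALU ; 2-wide
t=1 i2/i3:and.ALU+beq.BR ; 2-wide
t=2 i4:ld.MEM ; no-port MEM/MEM
t=3 i5:st.MEM ; no-port MEM/MEM
t=4 i6:ld.MEM ; RAW r0
t=5 i7/i8:beq.BR+and.ALU ; 2-wide
t=6 i9:ld.MEM ; no-port MEM/MEM
t=7 i10:ld.MEM ; tail

PAIRS = 3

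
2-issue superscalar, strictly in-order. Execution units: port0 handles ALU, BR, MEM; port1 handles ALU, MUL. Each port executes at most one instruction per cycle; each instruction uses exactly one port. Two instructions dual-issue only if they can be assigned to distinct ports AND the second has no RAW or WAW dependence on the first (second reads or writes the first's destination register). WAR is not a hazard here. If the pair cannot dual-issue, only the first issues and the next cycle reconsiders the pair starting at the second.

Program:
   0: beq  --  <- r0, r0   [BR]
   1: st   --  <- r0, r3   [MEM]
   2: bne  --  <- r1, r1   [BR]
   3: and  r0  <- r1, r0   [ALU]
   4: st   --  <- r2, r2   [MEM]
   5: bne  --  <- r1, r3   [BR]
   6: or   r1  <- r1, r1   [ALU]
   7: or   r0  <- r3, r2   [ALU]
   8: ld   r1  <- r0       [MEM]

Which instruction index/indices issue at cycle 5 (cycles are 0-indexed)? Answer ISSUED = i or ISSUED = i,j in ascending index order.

0. beq.BR @i0  | no-port BR/MEM
1. st.MEM @i1  | no-port MEM/BR
2. bne.BR;and.ALU @i2/i3  | pair
3. st.MEM @i4  | no-port MEM/BR
4. bne.BR;or.ALU @i5/i6  | pair
5. or.ALU @i7  | RAW r0
6. ld.MEM @i8  | tail

ISSUED = 7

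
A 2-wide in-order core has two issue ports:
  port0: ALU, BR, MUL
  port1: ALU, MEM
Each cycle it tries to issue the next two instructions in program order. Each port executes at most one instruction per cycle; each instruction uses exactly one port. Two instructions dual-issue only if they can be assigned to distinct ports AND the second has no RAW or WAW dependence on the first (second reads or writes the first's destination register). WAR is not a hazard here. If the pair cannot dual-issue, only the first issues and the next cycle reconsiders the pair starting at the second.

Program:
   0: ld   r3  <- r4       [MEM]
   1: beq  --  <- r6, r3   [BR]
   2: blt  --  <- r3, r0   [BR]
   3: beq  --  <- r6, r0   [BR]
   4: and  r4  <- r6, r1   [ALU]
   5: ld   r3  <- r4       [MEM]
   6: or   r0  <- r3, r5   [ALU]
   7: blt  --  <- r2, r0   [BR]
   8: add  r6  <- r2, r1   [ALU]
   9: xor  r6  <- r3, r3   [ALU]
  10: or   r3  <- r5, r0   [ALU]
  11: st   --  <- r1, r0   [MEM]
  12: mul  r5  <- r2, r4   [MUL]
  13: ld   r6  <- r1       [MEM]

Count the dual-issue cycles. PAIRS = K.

PAIRS = 4

0. ld @i0  | RAW r3
1. beq @i1  | no-port BR/BR
2. blt @i2  | no-port BR/BR
3. beq+and @i3+i4  | pair
4. ld @i5  | RAW r3
5. or @i6  | RAW r0
6. blt+add @i7+i8  | pair
7. xor+or @i9+i10  | pair
8. st+mul @i11+i12  | pair
9. ld @i13  | tail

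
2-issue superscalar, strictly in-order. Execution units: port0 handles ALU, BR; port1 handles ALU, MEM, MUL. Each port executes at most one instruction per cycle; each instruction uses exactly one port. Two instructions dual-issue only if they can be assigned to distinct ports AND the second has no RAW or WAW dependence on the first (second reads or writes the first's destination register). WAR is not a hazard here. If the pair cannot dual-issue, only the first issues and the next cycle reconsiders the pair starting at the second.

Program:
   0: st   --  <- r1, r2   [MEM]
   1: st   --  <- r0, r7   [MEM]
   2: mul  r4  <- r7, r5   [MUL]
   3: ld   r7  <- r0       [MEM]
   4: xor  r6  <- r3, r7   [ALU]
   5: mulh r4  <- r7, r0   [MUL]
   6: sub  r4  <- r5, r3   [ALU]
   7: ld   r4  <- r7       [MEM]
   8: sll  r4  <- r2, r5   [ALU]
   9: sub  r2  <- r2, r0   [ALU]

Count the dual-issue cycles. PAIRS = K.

[0] i0  st.MEM  -- no-port MEM/MEM
[1] i1  st.MEM  -- no-port MEM/MUL
[2] i2  mul.MUL  -- no-port MUL/MEM
[3] i3  ld.MEM  -- RAW r7
[4] i4,i5  xor.ALU/mulh.MUL  -- 2-wide
[5] i6  sub.ALU  -- WAW r4
[6] i7  ld.MEM  -- WAW r4
[7] i8,i9  sll.ALU/sub.ALU  -- 2-wide

PAIRS = 2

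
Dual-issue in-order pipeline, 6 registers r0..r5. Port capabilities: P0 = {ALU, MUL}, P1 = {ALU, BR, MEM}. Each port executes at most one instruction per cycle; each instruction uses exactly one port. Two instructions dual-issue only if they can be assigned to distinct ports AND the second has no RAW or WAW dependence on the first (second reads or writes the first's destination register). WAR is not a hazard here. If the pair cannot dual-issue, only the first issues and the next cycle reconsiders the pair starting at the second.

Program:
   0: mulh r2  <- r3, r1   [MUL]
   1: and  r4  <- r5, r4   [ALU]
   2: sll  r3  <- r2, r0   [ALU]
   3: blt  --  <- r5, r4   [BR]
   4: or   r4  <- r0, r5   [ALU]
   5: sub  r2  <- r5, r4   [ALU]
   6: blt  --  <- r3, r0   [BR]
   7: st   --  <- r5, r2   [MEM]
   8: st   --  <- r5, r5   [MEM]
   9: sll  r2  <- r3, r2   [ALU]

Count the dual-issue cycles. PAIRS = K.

  cy0 -> i0+i1 (mulh/and) dual
  cy1 -> i2+i3 (sll/blt) dual
  cy2 -> i4 (or) RAW r4
  cy3 -> i5+i6 (sub/blt) dual
  cy4 -> i7 (st) no-port MEM/MEM
  cy5 -> i8+i9 (st/sll) dual

PAIRS = 4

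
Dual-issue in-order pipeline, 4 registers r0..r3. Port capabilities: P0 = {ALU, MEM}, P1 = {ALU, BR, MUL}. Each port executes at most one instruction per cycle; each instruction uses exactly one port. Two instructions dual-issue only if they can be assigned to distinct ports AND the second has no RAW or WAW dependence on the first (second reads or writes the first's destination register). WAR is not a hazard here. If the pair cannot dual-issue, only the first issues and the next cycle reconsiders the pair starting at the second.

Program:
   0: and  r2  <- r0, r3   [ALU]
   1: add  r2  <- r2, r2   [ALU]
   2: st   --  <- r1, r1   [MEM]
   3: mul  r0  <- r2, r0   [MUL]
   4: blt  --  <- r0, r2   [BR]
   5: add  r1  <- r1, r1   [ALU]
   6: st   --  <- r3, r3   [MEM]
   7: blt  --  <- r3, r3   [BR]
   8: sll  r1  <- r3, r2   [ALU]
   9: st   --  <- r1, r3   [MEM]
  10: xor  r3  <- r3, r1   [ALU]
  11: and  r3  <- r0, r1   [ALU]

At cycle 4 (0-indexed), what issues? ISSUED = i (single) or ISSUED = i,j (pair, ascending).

c0: i0 and  RAW+WAW r2
c1: i1+i2 add+st  pair
c2: i3 mul  no-port MUL/BR
c3: i4+i5 blt+add  pair
c4: i6+i7 st+blt  pair
c5: i8 sll  RAW r1
c6: i9+i10 st+xor  pair
c7: i11 and  tail

ISSUED = 6,7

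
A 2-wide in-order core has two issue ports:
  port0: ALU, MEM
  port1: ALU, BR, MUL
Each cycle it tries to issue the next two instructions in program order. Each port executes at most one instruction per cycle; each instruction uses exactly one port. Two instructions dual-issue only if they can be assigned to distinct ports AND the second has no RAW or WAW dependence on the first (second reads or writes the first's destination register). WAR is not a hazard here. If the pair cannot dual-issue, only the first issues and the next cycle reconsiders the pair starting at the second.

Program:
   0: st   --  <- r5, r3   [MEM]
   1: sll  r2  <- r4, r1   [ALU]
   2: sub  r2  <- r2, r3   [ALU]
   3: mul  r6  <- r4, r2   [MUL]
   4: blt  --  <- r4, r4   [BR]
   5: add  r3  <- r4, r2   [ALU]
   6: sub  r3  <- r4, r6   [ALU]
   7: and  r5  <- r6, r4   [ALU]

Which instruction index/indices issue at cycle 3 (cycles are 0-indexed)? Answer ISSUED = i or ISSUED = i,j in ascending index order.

ISSUED = 4,5

#0 head=0: st+sll i0,i1 dual
#1 head=2: sub i2 RAW r2
#2 head=3: mul i3 no-port MUL/BR
#3 head=4: blt+add i4,i5 dual
#4 head=6: sub+and i6,i7 dual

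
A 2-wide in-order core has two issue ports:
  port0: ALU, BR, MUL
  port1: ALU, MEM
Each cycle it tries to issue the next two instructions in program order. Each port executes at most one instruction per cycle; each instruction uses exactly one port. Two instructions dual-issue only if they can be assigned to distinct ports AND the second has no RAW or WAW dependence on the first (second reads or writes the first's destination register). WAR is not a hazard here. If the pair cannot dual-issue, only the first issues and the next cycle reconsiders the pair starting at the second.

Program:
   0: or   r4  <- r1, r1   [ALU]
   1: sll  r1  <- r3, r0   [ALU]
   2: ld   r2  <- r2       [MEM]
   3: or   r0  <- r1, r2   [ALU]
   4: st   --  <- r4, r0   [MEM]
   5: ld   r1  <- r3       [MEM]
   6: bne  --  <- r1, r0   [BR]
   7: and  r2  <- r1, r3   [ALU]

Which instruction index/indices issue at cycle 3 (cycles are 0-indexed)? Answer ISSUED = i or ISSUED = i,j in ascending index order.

c0: i0,i1 or.ALU;sll.ALU  2-wide
c1: i2 ld.MEM  RAW r2
c2: i3 or.ALU  RAW r0
c3: i4 st.MEM  no-port MEM/MEM
c4: i5 ld.MEM  RAW r1
c5: i6,i7 bne.BR;and.ALU  2-wide

ISSUED = 4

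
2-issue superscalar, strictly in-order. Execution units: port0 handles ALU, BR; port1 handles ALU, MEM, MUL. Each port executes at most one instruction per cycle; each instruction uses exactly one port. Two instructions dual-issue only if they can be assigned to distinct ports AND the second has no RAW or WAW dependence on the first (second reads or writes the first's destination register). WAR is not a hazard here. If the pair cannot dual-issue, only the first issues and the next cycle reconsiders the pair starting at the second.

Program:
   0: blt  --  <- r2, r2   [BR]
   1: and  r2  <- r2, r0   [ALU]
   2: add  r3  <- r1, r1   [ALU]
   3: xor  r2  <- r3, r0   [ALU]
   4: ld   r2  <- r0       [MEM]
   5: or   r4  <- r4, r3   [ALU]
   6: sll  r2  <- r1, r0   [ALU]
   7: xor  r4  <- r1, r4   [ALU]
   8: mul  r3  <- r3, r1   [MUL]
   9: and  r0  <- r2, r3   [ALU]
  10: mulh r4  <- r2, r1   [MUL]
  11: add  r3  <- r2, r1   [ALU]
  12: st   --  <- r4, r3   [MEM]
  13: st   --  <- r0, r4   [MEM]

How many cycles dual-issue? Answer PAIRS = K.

[0] i0+i1  blt;and  -- dual
[1] i2  add  -- RAW r3
[2] i3  xor  -- WAW r2
[3] i4+i5  ld;or  -- dual
[4] i6+i7  sll;xor  -- dual
[5] i8  mul  -- RAW r3
[6] i9+i10  and;mulh  -- dual
[7] i11  add  -- RAW r3
[8] i12  st  -- no-port MEM/MEM
[9] i13  st  -- tail

PAIRS = 4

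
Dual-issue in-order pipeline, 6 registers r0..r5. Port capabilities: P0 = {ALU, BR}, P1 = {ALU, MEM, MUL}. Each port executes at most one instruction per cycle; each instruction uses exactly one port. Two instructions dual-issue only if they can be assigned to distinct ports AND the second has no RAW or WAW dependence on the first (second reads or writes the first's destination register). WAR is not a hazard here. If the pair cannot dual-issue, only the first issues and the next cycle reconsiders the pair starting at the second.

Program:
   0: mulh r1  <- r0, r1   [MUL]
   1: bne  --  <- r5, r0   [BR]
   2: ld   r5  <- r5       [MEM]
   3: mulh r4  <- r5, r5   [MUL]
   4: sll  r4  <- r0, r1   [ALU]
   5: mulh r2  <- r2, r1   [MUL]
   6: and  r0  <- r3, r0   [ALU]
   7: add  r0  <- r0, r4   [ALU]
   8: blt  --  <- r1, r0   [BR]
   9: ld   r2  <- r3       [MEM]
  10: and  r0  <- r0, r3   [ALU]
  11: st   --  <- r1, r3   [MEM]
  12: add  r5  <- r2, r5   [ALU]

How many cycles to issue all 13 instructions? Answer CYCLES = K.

0. mulh+bne @i0/i1  | pair
1. ld @i2  | no-port MEM/MUL
2. mulh @i3  | WAW r4
3. sll+mulh @i4/i5  | pair
4. and @i6  | RAW+WAW r0
5. add @i7  | RAW r0
6. blt+ld @i8/i9  | pair
7. and+st @i10/i11  | pair
8. add @i12  | tail

CYCLES = 9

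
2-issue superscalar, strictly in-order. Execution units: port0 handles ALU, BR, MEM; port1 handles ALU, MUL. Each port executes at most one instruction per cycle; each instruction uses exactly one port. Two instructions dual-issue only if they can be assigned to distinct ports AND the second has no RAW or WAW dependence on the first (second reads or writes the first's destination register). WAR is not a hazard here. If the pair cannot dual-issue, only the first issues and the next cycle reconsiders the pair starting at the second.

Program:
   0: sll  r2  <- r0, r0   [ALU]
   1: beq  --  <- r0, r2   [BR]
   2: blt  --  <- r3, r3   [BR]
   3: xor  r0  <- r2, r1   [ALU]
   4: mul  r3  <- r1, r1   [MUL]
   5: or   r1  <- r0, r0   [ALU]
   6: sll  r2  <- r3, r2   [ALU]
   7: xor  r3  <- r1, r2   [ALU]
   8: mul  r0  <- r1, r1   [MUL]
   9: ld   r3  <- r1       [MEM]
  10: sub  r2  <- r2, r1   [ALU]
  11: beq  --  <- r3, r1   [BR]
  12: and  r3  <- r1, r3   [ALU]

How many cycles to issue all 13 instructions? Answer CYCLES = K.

CYCLES = 8

  cy0 -> i0 (sll) RAW r2
  cy1 -> i1 (beq) no-port BR/BR
  cy2 -> i2&i3 (blt xor) pair
  cy3 -> i4&i5 (mul or) pair
  cy4 -> i6 (sll) RAW r2
  cy5 -> i7&i8 (xor mul) pair
  cy6 -> i9&i10 (ld sub) pair
  cy7 -> i11&i12 (beq and) pair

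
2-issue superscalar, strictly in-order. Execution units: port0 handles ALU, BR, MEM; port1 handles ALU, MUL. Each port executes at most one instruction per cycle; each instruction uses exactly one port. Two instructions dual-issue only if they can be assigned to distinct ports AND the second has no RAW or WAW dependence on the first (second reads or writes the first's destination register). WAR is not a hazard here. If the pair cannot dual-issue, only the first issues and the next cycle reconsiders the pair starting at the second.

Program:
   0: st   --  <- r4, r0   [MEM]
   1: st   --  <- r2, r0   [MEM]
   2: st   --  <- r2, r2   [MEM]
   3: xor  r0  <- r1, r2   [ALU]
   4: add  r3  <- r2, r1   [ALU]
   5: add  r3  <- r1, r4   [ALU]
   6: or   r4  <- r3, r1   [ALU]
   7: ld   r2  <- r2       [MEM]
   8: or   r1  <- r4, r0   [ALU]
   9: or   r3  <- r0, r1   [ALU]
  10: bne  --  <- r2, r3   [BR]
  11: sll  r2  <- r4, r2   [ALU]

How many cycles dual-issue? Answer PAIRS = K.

PAIRS = 3

#0 head=0: st.MEM i0 no-port MEM/MEM
#1 head=1: st.MEM i1 no-port MEM/MEM
#2 head=2: st.MEM;xor.ALU i2/i3 pair
#3 head=4: add.ALU i4 WAW r3
#4 head=5: add.ALU i5 RAW r3
#5 head=6: or.ALU;ld.MEM i6/i7 pair
#6 head=8: or.ALU i8 RAW r1
#7 head=9: or.ALU i9 RAW r3
#8 head=10: bne.BR;sll.ALU i10/i11 pair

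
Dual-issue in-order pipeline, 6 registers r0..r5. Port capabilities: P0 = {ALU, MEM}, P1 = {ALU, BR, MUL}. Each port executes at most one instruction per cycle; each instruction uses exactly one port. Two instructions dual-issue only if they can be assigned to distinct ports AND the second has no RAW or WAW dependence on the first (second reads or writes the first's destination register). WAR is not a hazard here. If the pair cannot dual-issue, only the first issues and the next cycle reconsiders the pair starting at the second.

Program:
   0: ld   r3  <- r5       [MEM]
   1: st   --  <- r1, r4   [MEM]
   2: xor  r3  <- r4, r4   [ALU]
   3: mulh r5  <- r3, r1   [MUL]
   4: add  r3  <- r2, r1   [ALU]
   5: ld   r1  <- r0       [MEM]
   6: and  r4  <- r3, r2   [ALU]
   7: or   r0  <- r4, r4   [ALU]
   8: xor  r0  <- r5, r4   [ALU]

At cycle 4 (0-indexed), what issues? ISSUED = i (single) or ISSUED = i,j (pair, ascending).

t=0 i0:ld.MEM ; no-port MEM/MEM
t=1 i1+i2:st.MEM/xor.ALU ; dual
t=2 i3+i4:mulh.MUL/add.ALU ; dual
t=3 i5+i6:ld.MEM/and.ALU ; dual
t=4 i7:or.ALU ; WAW r0
t=5 i8:xor.ALU ; tail

ISSUED = 7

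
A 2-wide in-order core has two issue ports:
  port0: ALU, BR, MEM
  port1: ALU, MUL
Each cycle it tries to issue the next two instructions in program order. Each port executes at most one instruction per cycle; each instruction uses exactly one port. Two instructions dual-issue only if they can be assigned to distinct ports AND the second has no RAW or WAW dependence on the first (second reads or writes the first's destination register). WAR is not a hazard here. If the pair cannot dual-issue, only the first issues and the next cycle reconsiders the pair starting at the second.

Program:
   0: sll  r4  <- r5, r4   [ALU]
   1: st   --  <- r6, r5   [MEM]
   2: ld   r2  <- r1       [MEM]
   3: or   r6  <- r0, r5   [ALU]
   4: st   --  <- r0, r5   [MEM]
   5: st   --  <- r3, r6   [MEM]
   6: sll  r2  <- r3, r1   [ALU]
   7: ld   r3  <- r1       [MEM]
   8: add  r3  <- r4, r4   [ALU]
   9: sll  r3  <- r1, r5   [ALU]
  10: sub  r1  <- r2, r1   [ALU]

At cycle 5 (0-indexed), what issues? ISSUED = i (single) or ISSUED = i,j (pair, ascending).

  cy0 -> i0/i1 (sll.ALU;st.MEM) dual
  cy1 -> i2/i3 (ld.MEM;or.ALU) dual
  cy2 -> i4 (st.MEM) no-port MEM/MEM
  cy3 -> i5/i6 (st.MEM;sll.ALU) dual
  cy4 -> i7 (ld.MEM) WAW r3
  cy5 -> i8 (add.ALU) WAW r3
  cy6 -> i9/i10 (sll.ALU;sub.ALU) dual

ISSUED = 8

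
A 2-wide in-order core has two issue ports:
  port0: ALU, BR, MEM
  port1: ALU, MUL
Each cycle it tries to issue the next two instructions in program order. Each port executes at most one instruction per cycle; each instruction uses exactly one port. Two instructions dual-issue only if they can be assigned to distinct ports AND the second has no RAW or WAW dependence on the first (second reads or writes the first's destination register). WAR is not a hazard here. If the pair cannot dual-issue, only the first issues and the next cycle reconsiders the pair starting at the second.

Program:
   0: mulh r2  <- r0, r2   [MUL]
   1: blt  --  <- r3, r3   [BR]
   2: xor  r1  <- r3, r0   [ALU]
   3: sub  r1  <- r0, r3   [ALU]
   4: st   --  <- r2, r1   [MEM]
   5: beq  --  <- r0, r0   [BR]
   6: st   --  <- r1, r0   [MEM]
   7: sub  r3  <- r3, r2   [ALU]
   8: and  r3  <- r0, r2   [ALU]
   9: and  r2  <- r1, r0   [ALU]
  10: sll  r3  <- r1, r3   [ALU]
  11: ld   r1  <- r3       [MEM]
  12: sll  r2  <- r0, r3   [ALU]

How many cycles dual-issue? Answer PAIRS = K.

c0: i0+i1 mulh.MUL blt.BR  dual
c1: i2 xor.ALU  WAW r1
c2: i3 sub.ALU  RAW r1
c3: i4 st.MEM  no-port MEM/BR
c4: i5 beq.BR  no-port BR/MEM
c5: i6+i7 st.MEM sub.ALU  dual
c6: i8+i9 and.ALU and.ALU  dual
c7: i10 sll.ALU  RAW r3
c8: i11+i12 ld.MEM sll.ALU  dual

PAIRS = 4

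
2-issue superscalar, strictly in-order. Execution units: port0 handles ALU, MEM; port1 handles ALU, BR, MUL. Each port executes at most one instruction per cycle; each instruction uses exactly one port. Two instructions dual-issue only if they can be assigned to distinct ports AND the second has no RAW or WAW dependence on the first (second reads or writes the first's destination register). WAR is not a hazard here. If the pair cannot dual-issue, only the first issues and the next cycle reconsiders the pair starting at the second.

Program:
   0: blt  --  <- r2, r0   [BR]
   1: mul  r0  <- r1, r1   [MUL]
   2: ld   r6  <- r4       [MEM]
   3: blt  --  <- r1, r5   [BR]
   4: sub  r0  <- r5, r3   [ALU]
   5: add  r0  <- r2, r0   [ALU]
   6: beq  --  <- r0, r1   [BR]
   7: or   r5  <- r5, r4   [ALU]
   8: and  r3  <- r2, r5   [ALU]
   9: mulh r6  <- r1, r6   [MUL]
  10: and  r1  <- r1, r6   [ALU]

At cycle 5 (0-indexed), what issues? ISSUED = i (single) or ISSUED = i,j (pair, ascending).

t=0 i0:blt.BR ; no-port BR/MUL
t=1 i1,i2:mul.MUL/ld.MEM ; 2-wide
t=2 i3,i4:blt.BR/sub.ALU ; 2-wide
t=3 i5:add.ALU ; RAW r0
t=4 i6,i7:beq.BR/or.ALU ; 2-wide
t=5 i8,i9:and.ALU/mulh.MUL ; 2-wide
t=6 i10:and.ALU ; tail

ISSUED = 8,9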